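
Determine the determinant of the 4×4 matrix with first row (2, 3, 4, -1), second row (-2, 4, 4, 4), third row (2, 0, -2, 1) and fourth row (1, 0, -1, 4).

The determinant is -126.

Expand along column 2 (it has 2 zeros):
  − (3) · M_12   where M_12 = det([-2 4 4; 2 -2 1; 1 -1 4]) = -14
  + (4) · M_22   where M_22 = det([2 4 -1; 2 -2 1; 1 -1 4]) = -42
det = (-1)·(3)·(-14) + (+1)·(4)·(-42) = -126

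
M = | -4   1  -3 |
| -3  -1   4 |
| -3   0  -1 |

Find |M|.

Expand along row 3:
  + (-3) · |1 -3; -1 4| = (-3)·(4 − 3) = -3
  + (-1) · |-4 1; -3 -1| = (-1)·(4 − (-3)) = -7
Sum: (-3) + (-7) = -10

The determinant is -10.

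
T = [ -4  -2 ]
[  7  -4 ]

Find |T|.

30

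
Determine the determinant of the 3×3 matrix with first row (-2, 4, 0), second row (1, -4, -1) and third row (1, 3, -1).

-14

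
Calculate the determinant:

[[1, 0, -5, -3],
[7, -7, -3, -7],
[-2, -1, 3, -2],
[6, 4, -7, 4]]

-460

Expand along row 1 (it has 1 zero):
  + (1) · M_11   where M_11 = det([-7 -3 -7; -1 3 -2; 4 -7 4]) = 61
  + (-5) · M_13   where M_13 = det([7 -7 -7; -2 -1 -2; 6 4 4]) = 70
  − (-3) · M_14   where M_14 = det([7 -7 -3; -2 -1 3; 6 4 -7]) = -57
det = (+1)·(1)·(61) + (+1)·(-5)·(70) + (-1)·(-3)·(-57) = -460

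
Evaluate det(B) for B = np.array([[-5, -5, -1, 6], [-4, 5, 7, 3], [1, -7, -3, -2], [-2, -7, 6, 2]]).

The determinant is -924.

Expand along row 1:
  + (-5) · M_11   where M_11 = det([5 7 3; -7 -3 -2; -7 6 2]) = 37
  − (-5) · M_12   where M_12 = det([-4 7 3; 1 -3 -2; -2 6 2]) = -10
  + (-1) · M_13   where M_13 = det([-4 5 3; 1 -7 -2; -2 -7 2]) = 59
  − (6) · M_14   where M_14 = det([-4 5 7; 1 -7 -3; -2 -7 6]) = 105
det = (+1)·(-5)·(37) + (-1)·(-5)·(-10) + (+1)·(-1)·(59) + (-1)·(6)·(105) = -924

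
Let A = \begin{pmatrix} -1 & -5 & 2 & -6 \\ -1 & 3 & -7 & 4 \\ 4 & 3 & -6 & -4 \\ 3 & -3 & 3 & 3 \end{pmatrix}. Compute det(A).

det(A) = 1635

Expand along row 1:
  + (-1) · M_11   where M_11 = det([3 -7 4; 3 -6 -4; -3 3 3]) = -75
  − (-5) · M_12   where M_12 = det([-1 -7 4; 4 -6 -4; 3 3 3]) = 294
  + (2) · M_13   where M_13 = det([-1 3 4; 4 3 -4; 3 -3 3]) = -153
  − (-6) · M_14   where M_14 = det([-1 3 -7; 4 3 -6; 3 -3 3]) = 66
det = (+1)·(-1)·(-75) + (-1)·(-5)·(294) + (+1)·(2)·(-153) + (-1)·(-6)·(66) = 1635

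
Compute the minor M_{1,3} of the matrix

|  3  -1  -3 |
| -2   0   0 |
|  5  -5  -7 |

10

Delete row 1 and column 3; the remaining 2×2 submatrix is [-2 0; 5 -5].
Its determinant is (-2)·(-5) − 0·5 = 10.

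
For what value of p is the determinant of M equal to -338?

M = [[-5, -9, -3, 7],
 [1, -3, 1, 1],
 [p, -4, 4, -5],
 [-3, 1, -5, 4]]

Expanding along the column containing p, det(M) is linear in p: det(M) = (-22)·p + (-184).
Set (-22)·p + (-184) = -338  ⇒  (-22)·p = -154  ⇒  p = 7.

7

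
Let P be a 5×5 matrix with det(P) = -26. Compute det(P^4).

det(P^4) = (det P)^4 = (-26)^4 = 456976

The determinant is 456976.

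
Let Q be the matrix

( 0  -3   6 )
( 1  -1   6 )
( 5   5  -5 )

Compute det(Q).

Expand along row 1:
  − (-3) · |1 6; 5 -5| = −(-3)·(-5 − 30) = -105
  + 6 · |1 -1; 5 5| = 6·(5 − (-5)) = 60
Sum: (-105) + (60) = -45

The determinant is -45.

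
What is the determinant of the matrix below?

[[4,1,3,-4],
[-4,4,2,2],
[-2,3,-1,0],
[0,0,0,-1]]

60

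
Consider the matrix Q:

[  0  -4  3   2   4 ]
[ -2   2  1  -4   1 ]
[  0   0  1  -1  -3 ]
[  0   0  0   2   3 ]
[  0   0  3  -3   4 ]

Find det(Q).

Q is block upper-triangular with a 2×2 block and a 3×3 block on the diagonal, so its determinant equals the product of the determinants of the diagonal blocks.
det of the 2×2 block = -8
det of the 3×3 block = 26
det = (-8)·(26) = -208

-208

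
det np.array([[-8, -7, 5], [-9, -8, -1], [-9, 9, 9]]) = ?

Expand along row 1:
  + (-8) · |-8 -1; 9 9| = (-8)·(-72 − (-9)) = 504
  − (-7) · |-9 -1; -9 9| = −(-7)·(-81 − 9) = -630
  + 5 · |-9 -8; -9 9| = 5·(-81 − 72) = -765
Sum: (504) + (-630) + (-765) = -891

-891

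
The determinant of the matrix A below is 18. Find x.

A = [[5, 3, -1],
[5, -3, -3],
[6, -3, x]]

Expanding along the row containing x, det(A) is linear in x: det(A) = (-30)·x + (-102).
Set (-30)·x + (-102) = 18  ⇒  (-30)·x = 120  ⇒  x = -4.

x = -4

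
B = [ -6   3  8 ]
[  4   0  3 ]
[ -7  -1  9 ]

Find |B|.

Expand along column 2:
  − 3 · |4 3; -7 9| = −3·(36 − (-21)) = -171
  − (-1) · |-6 8; 4 3| = −(-1)·(-18 − 32) = -50
Sum: (-171) + (-50) = -221

The determinant is -221.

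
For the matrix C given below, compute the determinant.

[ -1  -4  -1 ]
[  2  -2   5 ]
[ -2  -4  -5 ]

-18

Expand along row 1:
  + (-1) · |-2 5; -4 -5| = (-1)·(10 − (-20)) = -30
  − (-4) · |2 5; -2 -5| = −(-4)·(-10 − (-10)) = 0
  + (-1) · |2 -2; -2 -4| = (-1)·(-8 − 4) = 12
Sum: (-30) + (0) + (12) = -18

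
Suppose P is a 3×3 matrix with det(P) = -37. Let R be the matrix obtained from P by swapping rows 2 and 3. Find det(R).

det(R) = 37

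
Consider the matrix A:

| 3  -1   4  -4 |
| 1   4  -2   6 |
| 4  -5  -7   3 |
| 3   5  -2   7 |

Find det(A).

95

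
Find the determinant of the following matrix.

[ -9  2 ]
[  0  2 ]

-18

det = (-9)·2 − 2·0 = -18 − 0 = -18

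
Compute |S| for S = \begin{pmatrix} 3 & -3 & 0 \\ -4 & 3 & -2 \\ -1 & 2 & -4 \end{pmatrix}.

det(S) = 18

Expand along column 3:
  − (-2) · |3 -3; -1 2| = −(-2)·(6 − 3) = 6
  + (-4) · |3 -3; -4 3| = (-4)·(9 − 12) = 12
Sum: (6) + (12) = 18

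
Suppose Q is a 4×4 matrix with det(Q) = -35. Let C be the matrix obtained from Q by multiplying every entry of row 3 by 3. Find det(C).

|C| = -105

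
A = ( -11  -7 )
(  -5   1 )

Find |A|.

det(A) = (-11)·1 − (-7)·(-5) = -11 − 35 = -46

|A| = -46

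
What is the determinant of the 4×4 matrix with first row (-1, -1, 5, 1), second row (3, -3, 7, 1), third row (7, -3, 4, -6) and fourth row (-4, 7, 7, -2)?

The determinant is 948.

Expand along row 1:
  + (-1) · M_11   where M_11 = det([-3 7 1; -3 4 -6; 7 7 -2]) = -487
  − (-1) · M_12   where M_12 = det([3 7 1; 7 4 -6; -4 7 -2]) = 433
  + (5) · M_13   where M_13 = det([3 -3 1; 7 -3 -6; -4 7 -2]) = 67
  − (1) · M_14   where M_14 = det([3 -3 7; 7 -3 4; -4 7 7]) = 307
det = (+1)·(-1)·(-487) + (-1)·(-1)·(433) + (+1)·(5)·(67) + (-1)·(1)·(307) = 948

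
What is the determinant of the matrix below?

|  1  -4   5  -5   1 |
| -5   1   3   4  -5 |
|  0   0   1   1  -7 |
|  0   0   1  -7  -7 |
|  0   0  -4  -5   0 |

The matrix is block upper-triangular with a 2×2 block and a 3×3 block on the diagonal, so its determinant equals the product of the determinants of the diagonal blocks.
det of the 2×2 block = -19
det of the 3×3 block = 224
det = (-19)·(224) = -4256

-4256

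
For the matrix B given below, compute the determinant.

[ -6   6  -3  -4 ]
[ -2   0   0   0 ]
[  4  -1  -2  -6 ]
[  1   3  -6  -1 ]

Expand along row 2 (it has 3 zeros):
  − (-2) · M_21   where M_21 = det([6 -3 -4; -1 -2 -6; 3 -6 -1]) = -195
det = (-1)·(-2)·(-195) = -390

det(B) = -390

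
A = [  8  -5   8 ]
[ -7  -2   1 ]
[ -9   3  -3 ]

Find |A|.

|A| = -138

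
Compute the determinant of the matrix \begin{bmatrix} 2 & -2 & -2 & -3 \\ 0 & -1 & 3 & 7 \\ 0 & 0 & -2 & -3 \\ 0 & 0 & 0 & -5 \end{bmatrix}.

The matrix is upper triangular, so the determinant is the product of the diagonal entries:
det = (2) · (-1) · (-2) · (-5) = -20

-20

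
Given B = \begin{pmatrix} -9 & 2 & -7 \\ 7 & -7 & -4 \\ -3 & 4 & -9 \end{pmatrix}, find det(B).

Expand along column 1:
  + (-9) · |-7 -4; 4 -9| = (-9)·(63 − (-16)) = -711
  − 7 · |2 -7; 4 -9| = −7·(-18 − (-28)) = -70
  + (-3) · |2 -7; -7 -4| = (-3)·(-8 − 49) = 171
Sum: (-711) + (-70) + (171) = -610

|B| = -610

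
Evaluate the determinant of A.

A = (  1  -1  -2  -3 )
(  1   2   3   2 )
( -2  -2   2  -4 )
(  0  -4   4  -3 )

det(A) = 158

Expand along row 4 (it has 1 zero):
  + (-4) · M_42   where M_42 = det([1 -2 -3; 1 3 2; -2 2 -4]) = -40
  − (4) · M_43   where M_43 = det([1 -1 -3; 1 2 2; -2 -2 -4]) = -10
  + (-3) · M_44   where M_44 = det([1 -1 -2; 1 2 3; -2 -2 2]) = 14
det = (+1)·(-4)·(-40) + (-1)·(4)·(-10) + (+1)·(-3)·(14) = 158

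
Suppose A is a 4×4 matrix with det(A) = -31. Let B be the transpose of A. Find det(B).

det(Aᵀ) = det(A).
det(B) = (1)·(-31) = -31

det(B) = -31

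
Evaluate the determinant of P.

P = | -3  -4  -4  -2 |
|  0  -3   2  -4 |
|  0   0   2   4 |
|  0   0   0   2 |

36

P is upper triangular, so det(P) is the product of the diagonal entries:
det = (-3) · (-3) · (2) · (2) = 36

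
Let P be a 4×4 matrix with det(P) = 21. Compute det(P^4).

det(P^4) = (det P)^4 = (21)^4 = 194481

194481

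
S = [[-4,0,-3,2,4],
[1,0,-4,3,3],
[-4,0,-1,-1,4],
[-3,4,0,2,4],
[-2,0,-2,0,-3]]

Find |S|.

Expand along column 2 (it has 4 zeros):
  + (4) · M_42   where M_42 = det([-4 -3 2 4; 1 -4 3 3; -4 -1 -1 4; -2 -2 0 -3]) = 201
det = (+1)·(4)·(201) = 804

det(S) = 804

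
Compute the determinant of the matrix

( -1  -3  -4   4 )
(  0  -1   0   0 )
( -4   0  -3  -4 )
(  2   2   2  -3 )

-55

Expand along row 2 (it has 3 zeros):
  + (-1) · M_22   where M_22 = det([-1 -4 4; -4 -3 -4; 2 2 -3]) = 55
det = (+1)·(-1)·(55) = -55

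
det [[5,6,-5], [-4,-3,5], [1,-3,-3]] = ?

Expand along row 1:
  + 5 · |-3 5; -3 -3| = 5·(9 − (-15)) = 120
  − 6 · |-4 5; 1 -3| = −6·(12 − 5) = -42
  + (-5) · |-4 -3; 1 -3| = (-5)·(12 − (-3)) = -75
Sum: (120) + (-42) + (-75) = 3

3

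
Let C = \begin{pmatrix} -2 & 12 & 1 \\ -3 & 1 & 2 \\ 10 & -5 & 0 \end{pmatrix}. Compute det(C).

Expand along row 3:
  + 10 · |12 1; 1 2| = 10·(24 − 1) = 230
  − (-5) · |-2 1; -3 2| = −(-5)·(-4 − (-3)) = -5
Sum: (230) + (-5) = 225

225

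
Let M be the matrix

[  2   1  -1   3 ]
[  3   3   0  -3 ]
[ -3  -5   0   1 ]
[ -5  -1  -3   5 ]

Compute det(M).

Expand along column 3 (it has 2 zeros):
  + (-1) · M_13   where M_13 = det([3 3 -3; -3 -5 1; -5 -1 5]) = 24
  − (-3) · M_43   where M_43 = det([2 1 3; 3 3 -3; -3 -5 1]) = -36
det = (+1)·(-1)·(24) + (-1)·(-3)·(-36) = -132

The determinant is -132.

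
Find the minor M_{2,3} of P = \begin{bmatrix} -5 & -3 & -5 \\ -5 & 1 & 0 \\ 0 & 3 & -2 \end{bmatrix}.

The minor is -15.

Delete row 2 and column 3; the remaining 2×2 submatrix is [-5 -3; 0 3].
Its determinant is (-5)·3 − (-3)·0 = -15.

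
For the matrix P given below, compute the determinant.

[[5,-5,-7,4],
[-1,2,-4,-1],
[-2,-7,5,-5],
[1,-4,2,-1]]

224

Expand along row 1:
  + (5) · M_11   where M_11 = det([2 -4 -1; -7 5 -5; -4 2 -1]) = -48
  − (-5) · M_12   where M_12 = det([-1 -4 -1; -2 5 -5; 1 2 -1]) = 32
  + (-7) · M_13   where M_13 = det([-1 2 -1; -2 -7 -5; 1 -4 -1]) = -16
  − (4) · M_14   where M_14 = det([-1 2 -4; -2 -7 5; 1 -4 2]) = -48
det = (+1)·(5)·(-48) + (-1)·(-5)·(32) + (+1)·(-7)·(-16) + (-1)·(4)·(-48) = 224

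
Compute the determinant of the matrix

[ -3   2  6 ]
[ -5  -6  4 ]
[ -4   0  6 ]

-8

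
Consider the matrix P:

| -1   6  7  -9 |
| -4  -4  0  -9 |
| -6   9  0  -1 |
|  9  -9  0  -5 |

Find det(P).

Expand along column 3 (it has 3 zeros):
  + (7) · M_13   where M_13 = det([-4 -4 -9; -6 9 -1; 9 -9 -5]) = 615
det = (+1)·(7)·(615) = 4305

4305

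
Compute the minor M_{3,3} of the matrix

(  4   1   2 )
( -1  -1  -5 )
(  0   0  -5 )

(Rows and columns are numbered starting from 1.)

-3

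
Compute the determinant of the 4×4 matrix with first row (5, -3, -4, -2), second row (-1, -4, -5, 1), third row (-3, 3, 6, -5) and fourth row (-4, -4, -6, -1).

322

Expand along row 1:
  + (5) · M_11   where M_11 = det([-4 -5 1; 3 6 -5; -4 -6 -1]) = 35
  − (-3) · M_12   where M_12 = det([-1 -5 1; -3 6 -5; -4 -6 -1]) = -7
  + (-4) · M_13   where M_13 = det([-1 -4 1; -3 3 -5; -4 -4 -1]) = -21
  − (-2) · M_14   where M_14 = det([-1 -4 -5; -3 3 6; -4 -4 -6]) = 42
det = (+1)·(5)·(35) + (-1)·(-3)·(-7) + (+1)·(-4)·(-21) + (-1)·(-2)·(42) = 322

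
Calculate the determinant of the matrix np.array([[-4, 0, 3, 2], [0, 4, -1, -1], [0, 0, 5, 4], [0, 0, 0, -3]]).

The matrix is upper triangular, so the determinant is the product of the diagonal entries:
det = (-4) · (4) · (5) · (-3) = 240

240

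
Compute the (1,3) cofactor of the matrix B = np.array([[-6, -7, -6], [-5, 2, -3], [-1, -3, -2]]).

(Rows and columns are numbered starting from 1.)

Delete row 1 and column 3; the remaining 2×2 submatrix is [-5 2; -1 -3].
Its determinant is (-5)·(-3) − 2·(-1) = 17.
The cofactor carries sign (−1)^(1+3) = +1, so C_{1,3} = +(17) = 17.

17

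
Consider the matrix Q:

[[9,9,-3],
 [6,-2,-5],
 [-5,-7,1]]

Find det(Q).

-6

Expand along row 1:
  + 9 · |-2 -5; -7 1| = 9·(-2 − 35) = -333
  − 9 · |6 -5; -5 1| = −9·(6 − 25) = 171
  + (-3) · |6 -2; -5 -7| = (-3)·(-42 − 10) = 156
Sum: (-333) + (171) + (156) = -6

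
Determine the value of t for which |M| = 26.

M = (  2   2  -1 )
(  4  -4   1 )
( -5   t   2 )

t = -8

Expanding along the row containing t, det(M) is linear in t: det(M) = (-6)·t + (-22).
Set (-6)·t + (-22) = 26  ⇒  (-6)·t = 48  ⇒  t = -8.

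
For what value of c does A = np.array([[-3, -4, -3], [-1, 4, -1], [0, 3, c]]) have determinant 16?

Expanding along the row containing c, det(A) is linear in c: det(A) = (-16)·c + (0).
Set (-16)·c + (0) = 16  ⇒  (-16)·c = 16  ⇒  c = -1.

-1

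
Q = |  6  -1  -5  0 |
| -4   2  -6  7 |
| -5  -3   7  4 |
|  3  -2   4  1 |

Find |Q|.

det(Q) = -932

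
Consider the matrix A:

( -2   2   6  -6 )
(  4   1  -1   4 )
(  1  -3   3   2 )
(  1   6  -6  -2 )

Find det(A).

|A| = 128

Expand along row 1:
  + (-2) · M_11   where M_11 = det([1 -1 4; -3 3 2; 6 -6 -2]) = 0
  − (2) · M_12   where M_12 = det([4 -1 4; 1 3 2; 1 -6 -2]) = -16
  + (6) · M_13   where M_13 = det([4 1 4; 1 -3 2; 1 6 -2]) = 16
  − (-6) · M_14   where M_14 = det([4 1 -1; 1 -3 3; 1 6 -6]) = 0
det = (+1)·(-2)·(0) + (-1)·(2)·(-16) + (+1)·(6)·(16) + (-1)·(-6)·(0) = 128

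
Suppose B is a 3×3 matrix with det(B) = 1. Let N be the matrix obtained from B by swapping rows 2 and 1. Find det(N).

Swapping two rows multiplies the determinant by −1.
det(N) = (-1)·(1) = -1

|N| = -1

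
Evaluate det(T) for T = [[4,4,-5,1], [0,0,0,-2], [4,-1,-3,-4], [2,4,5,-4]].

det(T) = 332

Expand along row 2 (it has 3 zeros):
  + (-2) · M_24   where M_24 = det([4 4 -5; 4 -1 -3; 2 4 5]) = -166
det = (+1)·(-2)·(-166) = 332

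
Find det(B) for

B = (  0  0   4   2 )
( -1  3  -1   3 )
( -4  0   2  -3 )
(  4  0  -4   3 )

Expand along column 2 (it has 3 zeros):
  + (3) · M_22   where M_22 = det([0 4 2; -4 2 -3; 4 -4 3]) = 16
det = (+1)·(3)·(16) = 48

48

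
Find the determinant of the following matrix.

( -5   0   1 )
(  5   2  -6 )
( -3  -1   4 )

-9

Expand along column 2:
  + 2 · |-5 1; -3 4| = 2·(-20 − (-3)) = -34
  − (-1) · |-5 1; 5 -6| = −(-1)·(30 − 5) = 25
Sum: (-34) + (25) = -9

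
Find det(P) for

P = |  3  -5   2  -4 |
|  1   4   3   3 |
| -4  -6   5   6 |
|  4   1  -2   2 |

Expand along row 1:
  + (3) · M_11   where M_11 = det([4 3 3; -6 5 6; 1 -2 2]) = 163
  − (-5) · M_12   where M_12 = det([1 3 3; -4 5 6; 4 -2 2]) = 82
  + (2) · M_13   where M_13 = det([1 4 3; -4 -6 6; 4 1 2]) = 170
  − (-4) · M_14   where M_14 = det([1 4 3; -4 -6 5; 4 1 -2]) = 115
det = (+1)·(3)·(163) + (-1)·(-5)·(82) + (+1)·(2)·(170) + (-1)·(-4)·(115) = 1699

1699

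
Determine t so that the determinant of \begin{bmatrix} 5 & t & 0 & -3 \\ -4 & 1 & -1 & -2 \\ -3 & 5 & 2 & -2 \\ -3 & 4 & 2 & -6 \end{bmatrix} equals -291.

t = 2

Expanding along the column containing t, det(A) is linear in t: det(A) = (-44)·t + (-203).
Set (-44)·t + (-203) = -291  ⇒  (-44)·t = -88  ⇒  t = 2.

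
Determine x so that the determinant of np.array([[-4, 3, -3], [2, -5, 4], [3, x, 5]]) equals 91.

Expanding along the row containing x, det(B) is linear in x: det(B) = (10)·x + (61).
Set (10)·x + (61) = 91  ⇒  (10)·x = 30  ⇒  x = 3.

x = 3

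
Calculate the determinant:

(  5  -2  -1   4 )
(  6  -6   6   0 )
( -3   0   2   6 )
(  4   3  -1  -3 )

1398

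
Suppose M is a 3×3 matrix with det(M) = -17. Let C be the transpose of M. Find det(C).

The determinant is -17.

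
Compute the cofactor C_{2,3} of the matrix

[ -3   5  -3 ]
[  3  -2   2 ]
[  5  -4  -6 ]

The cofactor is 13.

Delete row 2 and column 3; the remaining 2×2 submatrix is [-3 5; 5 -4].
Its determinant is (-3)·(-4) − 5·5 = -13.
The cofactor carries sign (−1)^(2+3) = −1, so C_{2,3} = −(-13) = 13.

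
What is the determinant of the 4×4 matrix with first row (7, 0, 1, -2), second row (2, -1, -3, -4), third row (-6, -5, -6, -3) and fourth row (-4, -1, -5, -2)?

The determinant is -122.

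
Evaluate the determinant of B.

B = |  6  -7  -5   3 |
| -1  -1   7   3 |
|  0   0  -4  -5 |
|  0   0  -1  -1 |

B is block upper-triangular with a 2×2 block and a 2×2 block on the diagonal, so its determinant equals the product of the determinants of the diagonal blocks.
det of the 2×2 block = -13
det of the 2×2 block = -1
det = (-13)·(-1) = 13

13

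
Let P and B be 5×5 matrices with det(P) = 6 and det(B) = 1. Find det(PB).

6

det(PB) = det(P)·det(B) = (6)·(1) = 6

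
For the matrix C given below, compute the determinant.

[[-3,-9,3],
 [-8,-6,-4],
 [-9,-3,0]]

-378

Expand along column 3:
  + 3 · |-8 -6; -9 -3| = 3·(24 − 54) = -90
  − (-4) · |-3 -9; -9 -3| = −(-4)·(9 − 81) = -288
Sum: (-90) + (-288) = -378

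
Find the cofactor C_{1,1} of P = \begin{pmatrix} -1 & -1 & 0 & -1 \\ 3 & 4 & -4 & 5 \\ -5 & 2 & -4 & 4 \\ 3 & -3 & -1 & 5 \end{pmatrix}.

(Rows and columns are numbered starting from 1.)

Delete row 1 and column 1; the remaining 3×3 submatrix is [4 -4 5; 2 -4 4; -3 -1 5].
Its determinant is -46.
The cofactor carries sign (−1)^(1+1) = +1, so C_{1,1} = +(-46) = -46.

The cofactor is -46.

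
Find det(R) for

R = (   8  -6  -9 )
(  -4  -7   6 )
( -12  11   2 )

|R| = 896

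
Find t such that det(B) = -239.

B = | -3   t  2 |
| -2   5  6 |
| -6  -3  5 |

t = 7

Expanding along the column containing t, det(B) is linear in t: det(B) = (-26)·t + (-57).
Set (-26)·t + (-57) = -239  ⇒  (-26)·t = -182  ⇒  t = 7.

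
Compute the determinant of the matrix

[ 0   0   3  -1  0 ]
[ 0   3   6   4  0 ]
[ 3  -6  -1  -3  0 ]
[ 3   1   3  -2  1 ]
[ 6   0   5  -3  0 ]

Expand along column 5 (it has 4 zeros):
  − (1) · M_45   where M_45 = det([0 0 3 -1; 0 3 6 4; 3 -6 -1 -3; 6 0 5 -3]) = 504
det = (-1)·(1)·(504) = -504

The determinant is -504.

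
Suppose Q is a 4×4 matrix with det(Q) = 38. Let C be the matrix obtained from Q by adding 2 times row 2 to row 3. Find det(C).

Adding a multiple of one row to another leaves the determinant unchanged.
det(C) = (1)·(38) = 38

det(C) = 38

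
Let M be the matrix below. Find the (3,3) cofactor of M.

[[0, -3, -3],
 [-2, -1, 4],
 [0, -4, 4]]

The cofactor is -6.

Delete row 3 and column 3; the remaining 2×2 submatrix is [0 -3; -2 -1].
Its determinant is 0·(-1) − (-3)·(-2) = -6.
The cofactor carries sign (−1)^(3+3) = +1, so C_{3,3} = +(-6) = -6.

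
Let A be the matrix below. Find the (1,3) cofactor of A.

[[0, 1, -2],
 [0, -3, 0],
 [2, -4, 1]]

Delete row 1 and column 3; the remaining 2×2 submatrix is [0 -3; 2 -4].
Its determinant is 0·(-4) − (-3)·2 = 6.
The cofactor carries sign (−1)^(1+3) = +1, so C_{1,3} = +(6) = 6.

6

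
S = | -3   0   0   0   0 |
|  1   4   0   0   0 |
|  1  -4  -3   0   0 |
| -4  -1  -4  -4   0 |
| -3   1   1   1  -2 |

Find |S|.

det(S) = 288

S is lower triangular, so det(S) is the product of the diagonal entries:
det = (-3) · (4) · (-3) · (-4) · (-2) = 288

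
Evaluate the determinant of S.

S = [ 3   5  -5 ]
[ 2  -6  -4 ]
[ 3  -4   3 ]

Expand along column 1:
  + 3 · |-6 -4; -4 3| = 3·(-18 − 16) = -102
  − 2 · |5 -5; -4 3| = −2·(15 − 20) = 10
  + 3 · |5 -5; -6 -4| = 3·(-20 − 30) = -150
Sum: (-102) + (10) + (-150) = -242

|S| = -242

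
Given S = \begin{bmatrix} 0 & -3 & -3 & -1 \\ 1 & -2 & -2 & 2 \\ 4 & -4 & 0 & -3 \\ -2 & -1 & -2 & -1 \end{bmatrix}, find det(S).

Expand along row 1 (it has 1 zero):
  − (-3) · M_12   where M_12 = det([1 -2 2; 4 0 -3; -2 -2 -1]) = -42
  + (-3) · M_13   where M_13 = det([1 -2 2; 4 -4 -3; -2 -1 -1]) = -43
  − (-1) · M_14   where M_14 = det([1 -2 -2; 4 -4 0; -2 -1 -2]) = 16
det = (-1)·(-3)·(-42) + (+1)·(-3)·(-43) + (-1)·(-1)·(16) = 19

det(S) = 19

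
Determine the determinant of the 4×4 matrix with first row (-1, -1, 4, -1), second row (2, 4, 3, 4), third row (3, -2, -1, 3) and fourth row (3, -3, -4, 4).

-129

Expand along row 1:
  + (-1) · M_11   where M_11 = det([4 3 4; -2 -1 3; -3 -4 4]) = 49
  − (-1) · M_12   where M_12 = det([2 3 4; 3 -1 3; 3 -4 4]) = -29
  + (4) · M_13   where M_13 = det([2 4 4; 3 -2 3; 3 -3 4]) = -22
  − (-1) · M_14   where M_14 = det([2 4 3; 3 -2 -1; 3 -3 -4]) = 37
det = (+1)·(-1)·(49) + (-1)·(-1)·(-29) + (+1)·(4)·(-22) + (-1)·(-1)·(37) = -129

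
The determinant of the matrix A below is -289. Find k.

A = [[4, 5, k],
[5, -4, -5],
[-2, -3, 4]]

Expanding along the column containing k, det(A) is linear in k: det(A) = (-23)·k + (-174).
Set (-23)·k + (-174) = -289  ⇒  (-23)·k = -115  ⇒  k = 5.

k = 5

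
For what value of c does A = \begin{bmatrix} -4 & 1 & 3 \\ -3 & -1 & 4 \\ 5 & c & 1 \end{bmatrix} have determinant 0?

c = -6

Expanding along the column containing c, det(A) is linear in c: det(A) = (7)·c + (42).
Set (7)·c + (42) = 0  ⇒  (7)·c = -42  ⇒  c = -6.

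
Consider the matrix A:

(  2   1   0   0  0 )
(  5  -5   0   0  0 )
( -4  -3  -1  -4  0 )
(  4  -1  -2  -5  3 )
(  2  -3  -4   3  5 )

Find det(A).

-630

A is block lower-triangular with a 2×2 block and a 3×3 block on the diagonal, so its determinant equals the product of the determinants of the diagonal blocks.
det of the 2×2 block = -15
det of the 3×3 block = 42
det = (-15)·(42) = -630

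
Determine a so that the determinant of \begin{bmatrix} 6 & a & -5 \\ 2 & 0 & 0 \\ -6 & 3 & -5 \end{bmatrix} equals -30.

a = 0

Expanding along the row containing a, det(B) is linear in a: det(B) = (10)·a + (-30).
Set (10)·a + (-30) = -30  ⇒  (10)·a = 0  ⇒  a = 0.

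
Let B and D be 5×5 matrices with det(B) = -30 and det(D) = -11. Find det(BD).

|BD| = 330

det(BD) = det(B)·det(D) = (-30)·(-11) = 330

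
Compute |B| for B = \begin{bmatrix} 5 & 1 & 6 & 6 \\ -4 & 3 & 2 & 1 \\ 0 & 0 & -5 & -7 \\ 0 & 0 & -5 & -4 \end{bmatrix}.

-285

B is block upper-triangular with a 2×2 block and a 2×2 block on the diagonal, so its determinant equals the product of the determinants of the diagonal blocks.
det of the 2×2 block = 19
det of the 2×2 block = -15
det = (19)·(-15) = -285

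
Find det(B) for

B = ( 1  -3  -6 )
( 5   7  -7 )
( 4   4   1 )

Expand along row 1:
  + 1 · |7 -7; 4 1| = 1·(7 − (-28)) = 35
  − (-3) · |5 -7; 4 1| = −(-3)·(5 − (-28)) = 99
  + (-6) · |5 7; 4 4| = (-6)·(20 − 28) = 48
Sum: (35) + (99) + (48) = 182

182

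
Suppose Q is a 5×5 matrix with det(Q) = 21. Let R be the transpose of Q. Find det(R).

21

det(Qᵀ) = det(Q).
det(R) = (1)·(21) = 21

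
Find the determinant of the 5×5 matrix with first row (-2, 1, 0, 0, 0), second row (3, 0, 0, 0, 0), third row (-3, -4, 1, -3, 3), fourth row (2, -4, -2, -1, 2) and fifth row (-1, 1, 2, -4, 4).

The matrix is block lower-triangular with a 2×2 block and a 3×3 block on the diagonal, so its determinant equals the product of the determinants of the diagonal blocks.
det of the 2×2 block = -3
det of the 3×3 block = -2
det = (-3)·(-2) = 6

6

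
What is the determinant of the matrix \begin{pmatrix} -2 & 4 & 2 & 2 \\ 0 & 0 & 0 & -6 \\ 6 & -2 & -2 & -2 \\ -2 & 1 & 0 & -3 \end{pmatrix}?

Expand along row 2 (it has 3 zeros):
  + (-6) · M_24   where M_24 = det([-2 4 2; 6 -2 -2; -2 1 0]) = 16
det = (+1)·(-6)·(16) = -96

-96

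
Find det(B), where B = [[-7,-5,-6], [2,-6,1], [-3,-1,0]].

Expand along column 3:
  + (-6) · |2 -6; -3 -1| = (-6)·(-2 − 18) = 120
  − 1 · |-7 -5; -3 -1| = −1·(7 − 15) = 8
Sum: (120) + (8) = 128

det(B) = 128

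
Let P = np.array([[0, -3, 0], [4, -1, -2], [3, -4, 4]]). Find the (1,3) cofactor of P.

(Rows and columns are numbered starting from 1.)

-13

Delete row 1 and column 3; the remaining 2×2 submatrix is [4 -1; 3 -4].
Its determinant is 4·(-4) − (-1)·3 = -13.
The cofactor carries sign (−1)^(1+3) = +1, so C_{1,3} = +(-13) = -13.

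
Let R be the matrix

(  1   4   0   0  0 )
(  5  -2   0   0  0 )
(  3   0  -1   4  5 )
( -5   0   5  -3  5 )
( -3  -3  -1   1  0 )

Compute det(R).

The determinant is 110.

R is block lower-triangular with a 2×2 block and a 3×3 block on the diagonal, so its determinant equals the product of the determinants of the diagonal blocks.
det of the 2×2 block = -22
det of the 3×3 block = -5
det = (-22)·(-5) = 110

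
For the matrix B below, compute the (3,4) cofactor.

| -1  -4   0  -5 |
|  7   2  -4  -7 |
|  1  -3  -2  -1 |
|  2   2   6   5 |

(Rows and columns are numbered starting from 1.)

Delete row 3 and column 4; the remaining 3×3 submatrix is [-1 -4 0; 7 2 -4; 2 2 6].
Its determinant is 180.
The cofactor carries sign (−1)^(3+4) = −1, so C_{3,4} = −(180) = -180.

-180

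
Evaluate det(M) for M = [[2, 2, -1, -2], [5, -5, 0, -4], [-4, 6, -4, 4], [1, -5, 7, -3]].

Expand along row 2 (it has 1 zero):
  − (5) · M_21   where M_21 = det([2 -1 -2; 6 -4 4; -5 7 -3]) = -74
  + (-5) · M_22   where M_22 = det([2 -1 -2; -4 -4 4; 1 7 -3]) = 24
  + (-4) · M_24   where M_24 = det([2 2 -1; -4 6 -4; 1 -5 7]) = 78
det = (-1)·(5)·(-74) + (+1)·(-5)·(24) + (+1)·(-4)·(78) = -62

The determinant is -62.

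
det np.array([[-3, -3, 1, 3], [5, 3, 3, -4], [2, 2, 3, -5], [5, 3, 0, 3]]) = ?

Expand along row 4 (it has 1 zero):
  − (5) · M_41   where M_41 = det([-3 1 3; 3 3 -4; 2 3 -5]) = 25
  + (3) · M_42   where M_42 = det([-3 1 3; 5 3 -4; 2 3 -5]) = 53
  + (3) · M_44   where M_44 = det([-3 -3 1; 5 3 3; 2 2 3]) = 22
det = (-1)·(5)·(25) + (+1)·(3)·(53) + (+1)·(3)·(22) = 100

The determinant is 100.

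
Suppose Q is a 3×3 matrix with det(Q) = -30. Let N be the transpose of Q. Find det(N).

The determinant is -30.

det(Qᵀ) = det(Q).
det(N) = (1)·(-30) = -30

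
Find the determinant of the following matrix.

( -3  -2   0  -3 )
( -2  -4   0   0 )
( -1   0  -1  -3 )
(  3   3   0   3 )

Expand along column 3 (it has 3 zeros):
  + (-1) · M_33   where M_33 = det([-3 -2 -3; -2 -4 0; 3 3 3]) = 6
det = (+1)·(-1)·(6) = -6

-6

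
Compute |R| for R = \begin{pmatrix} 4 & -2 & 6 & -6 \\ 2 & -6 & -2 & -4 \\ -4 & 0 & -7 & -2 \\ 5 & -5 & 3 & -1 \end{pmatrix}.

Expand along row 3 (it has 1 zero):
  + (-4) · M_31   where M_31 = det([-2 6 -6; -6 -2 -4; -5 3 -1]) = 224
  + (-7) · M_33   where M_33 = det([4 -2 -6; 2 -6 -4; 5 -5 -1]) = -140
  − (-2) · M_34   where M_34 = det([4 -2 6; 2 -6 -2; 5 -5 3]) = 40
det = (+1)·(-4)·(224) + (+1)·(-7)·(-140) + (-1)·(-2)·(40) = 164

|R| = 164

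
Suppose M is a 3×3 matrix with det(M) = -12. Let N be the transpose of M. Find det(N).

det(Mᵀ) = det(M).
det(N) = (1)·(-12) = -12

|N| = -12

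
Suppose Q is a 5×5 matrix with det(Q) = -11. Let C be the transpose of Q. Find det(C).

det(Qᵀ) = det(Q).
det(C) = (1)·(-11) = -11

-11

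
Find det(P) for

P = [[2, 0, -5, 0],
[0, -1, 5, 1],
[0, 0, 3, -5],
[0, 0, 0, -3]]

det(P) = 18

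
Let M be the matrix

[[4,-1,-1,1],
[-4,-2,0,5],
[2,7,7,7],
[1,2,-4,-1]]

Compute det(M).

-1356

Expand along row 2 (it has 1 zero):
  − (-4) · M_21   where M_21 = det([-1 -1 1; 7 7 7; 2 -4 -1]) = -84
  + (-2) · M_22   where M_22 = det([4 -1 1; 2 7 7; 1 -4 -1]) = 60
  + (5) · M_24   where M_24 = det([4 -1 -1; 2 7 7; 1 2 -4]) = -180
det = (-1)·(-4)·(-84) + (+1)·(-2)·(60) + (+1)·(5)·(-180) = -1356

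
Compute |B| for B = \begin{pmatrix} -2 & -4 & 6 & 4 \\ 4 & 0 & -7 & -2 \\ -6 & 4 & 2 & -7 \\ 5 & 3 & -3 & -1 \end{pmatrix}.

Expand along row 2 (it has 1 zero):
  − (4) · M_21   where M_21 = det([-4 6 4; 4 2 -7; 3 -3 -1]) = -82
  − (-7) · M_23   where M_23 = det([-2 -4 4; -6 4 -7; 5 3 -1]) = -22
  + (-2) · M_24   where M_24 = det([-2 -4 6; -6 4 2; 5 3 -3]) = -160
det = (-1)·(4)·(-82) + (-1)·(-7)·(-22) + (+1)·(-2)·(-160) = 494

494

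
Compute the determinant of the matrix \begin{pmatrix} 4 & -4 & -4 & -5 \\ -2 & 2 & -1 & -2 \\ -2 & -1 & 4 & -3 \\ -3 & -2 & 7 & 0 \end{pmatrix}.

Expand along row 4 (it has 1 zero):
  − (-3) · M_41   where M_41 = det([-4 -4 -5; 2 -1 -2; -1 4 -3]) = -111
  + (-2) · M_42   where M_42 = det([4 -4 -5; -2 -1 -2; -2 4 -3]) = 102
  − (7) · M_43   where M_43 = det([4 -4 -5; -2 2 -2; -2 -1 -3]) = -54
det = (-1)·(-3)·(-111) + (+1)·(-2)·(102) + (-1)·(7)·(-54) = -159

-159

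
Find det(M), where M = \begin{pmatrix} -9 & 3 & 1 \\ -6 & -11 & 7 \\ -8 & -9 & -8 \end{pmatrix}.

Expand along row 1:
  + (-9) · |-11 7; -9 -8| = (-9)·(88 − (-63)) = -1359
  − 3 · |-6 7; -8 -8| = −3·(48 − (-56)) = -312
  + 1 · |-6 -11; -8 -9| = 1·(54 − 88) = -34
Sum: (-1359) + (-312) + (-34) = -1705

-1705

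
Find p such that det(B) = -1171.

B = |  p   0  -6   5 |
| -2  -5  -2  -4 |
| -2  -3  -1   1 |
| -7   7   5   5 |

p = -4

Expanding along the row containing p, det(B) is linear in p: det(B) = (38)·p + (-1019).
Set (38)·p + (-1019) = -1171  ⇒  (38)·p = -152  ⇒  p = -4.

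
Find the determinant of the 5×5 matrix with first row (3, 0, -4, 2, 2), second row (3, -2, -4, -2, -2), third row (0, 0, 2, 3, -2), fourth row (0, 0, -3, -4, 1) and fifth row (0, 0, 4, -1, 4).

The matrix is block upper-triangular with a 2×2 block and a 3×3 block on the diagonal, so its determinant equals the product of the determinants of the diagonal blocks.
det of the 2×2 block = -6
det of the 3×3 block = -20
det = (-6)·(-20) = 120

120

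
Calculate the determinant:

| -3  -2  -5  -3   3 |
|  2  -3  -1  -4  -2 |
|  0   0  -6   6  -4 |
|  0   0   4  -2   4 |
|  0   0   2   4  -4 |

The determinant is 1456.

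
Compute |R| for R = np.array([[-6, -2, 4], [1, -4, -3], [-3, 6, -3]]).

-228

Expand along row 1:
  + (-6) · |-4 -3; 6 -3| = (-6)·(12 − (-18)) = -180
  − (-2) · |1 -3; -3 -3| = −(-2)·(-3 − 9) = -24
  + 4 · |1 -4; -3 6| = 4·(6 − 12) = -24
Sum: (-180) + (-24) + (-24) = -228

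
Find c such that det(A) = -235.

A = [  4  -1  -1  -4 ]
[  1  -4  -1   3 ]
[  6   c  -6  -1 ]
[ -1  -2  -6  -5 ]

-8

Expanding along the row containing c, det(A) is linear in c: det(A) = (-118)·c + (-1179).
Set (-118)·c + (-1179) = -235  ⇒  (-118)·c = 944  ⇒  c = -8.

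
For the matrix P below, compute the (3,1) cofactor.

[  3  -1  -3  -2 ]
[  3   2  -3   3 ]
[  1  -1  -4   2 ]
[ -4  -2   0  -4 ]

-6

Delete row 3 and column 1; the remaining 3×3 submatrix is [-1 -3 -2; 2 -3 3; -2 0 -4].
Its determinant is -6.
The cofactor carries sign (−1)^(3+1) = +1, so C_{3,1} = +(-6) = -6.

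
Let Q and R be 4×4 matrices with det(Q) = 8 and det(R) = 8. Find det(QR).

det(QR) = det(Q)·det(R) = (8)·(8) = 64

The determinant is 64.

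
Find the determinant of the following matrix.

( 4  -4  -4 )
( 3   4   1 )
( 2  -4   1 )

Expand along column 1:
  + 4 · |4 1; -4 1| = 4·(4 − (-4)) = 32
  − 3 · |-4 -4; -4 1| = −3·(-4 − 16) = 60
  + 2 · |-4 -4; 4 1| = 2·(-4 − (-16)) = 24
Sum: (32) + (60) + (24) = 116

116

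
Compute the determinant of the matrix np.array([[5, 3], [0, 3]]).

det = 5·3 − 3·0 = 15 − 0 = 15

The determinant is 15.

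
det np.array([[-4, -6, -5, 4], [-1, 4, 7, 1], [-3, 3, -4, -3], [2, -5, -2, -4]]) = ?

Expand along row 1:
  + (-4) · M_11   where M_11 = det([4 7 1; 3 -4 -3; -5 -2 -4]) = 203
  − (-6) · M_12   where M_12 = det([-1 7 1; -3 -4 -3; 2 -2 -4]) = -122
  + (-5) · M_13   where M_13 = det([-1 4 1; -3 3 -3; 2 -5 -4]) = -36
  − (4) · M_14   where M_14 = det([-1 4 7; -3 3 -4; 2 -5 -2]) = 33
det = (+1)·(-4)·(203) + (-1)·(-6)·(-122) + (+1)·(-5)·(-36) + (-1)·(4)·(33) = -1496

The determinant is -1496.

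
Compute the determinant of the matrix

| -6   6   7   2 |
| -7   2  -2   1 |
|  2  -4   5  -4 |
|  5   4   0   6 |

754

Expand along row 4 (it has 1 zero):
  − (5) · M_41   where M_41 = det([6 7 2; 2 -2 1; -4 5 -4]) = 50
  + (4) · M_42   where M_42 = det([-6 7 2; -7 -2 1; 2 5 -4]) = -262
  + (6) · M_44   where M_44 = det([-6 6 7; -7 2 -2; 2 -4 5]) = 342
det = (-1)·(5)·(50) + (+1)·(4)·(-262) + (+1)·(6)·(342) = 754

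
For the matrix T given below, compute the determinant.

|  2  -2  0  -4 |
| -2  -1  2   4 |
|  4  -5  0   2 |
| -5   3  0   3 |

Expand along column 3 (it has 3 zeros):
  − (2) · M_23   where M_23 = det([2 -2 -4; 4 -5 2; -5 3 3]) = 54
det = (-1)·(2)·(54) = -108

-108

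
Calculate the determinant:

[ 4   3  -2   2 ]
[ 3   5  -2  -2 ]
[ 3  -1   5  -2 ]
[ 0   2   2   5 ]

Expand along row 4 (it has 1 zero):
  + (2) · M_42   where M_42 = det([4 -2 2; 3 -2 -2; 3 5 -2]) = 98
  − (2) · M_43   where M_43 = det([4 3 2; 3 5 -2; 3 -1 -2]) = -84
  + (5) · M_44   where M_44 = det([4 3 -2; 3 5 -2; 3 -1 5]) = 65
det = (+1)·(2)·(98) + (-1)·(2)·(-84) + (+1)·(5)·(65) = 689

689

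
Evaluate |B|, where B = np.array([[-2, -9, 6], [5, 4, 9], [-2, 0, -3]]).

Expand along column 2:
  − (-9) · |5 9; -2 -3| = −(-9)·(-15 − (-18)) = 27
  + 4 · |-2 6; -2 -3| = 4·(6 − (-12)) = 72
Sum: (27) + (72) = 99

99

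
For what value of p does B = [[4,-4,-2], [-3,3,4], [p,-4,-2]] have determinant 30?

p = 1

Expanding along the column containing p, det(B) is linear in p: det(B) = (-10)·p + (40).
Set (-10)·p + (40) = 30  ⇒  (-10)·p = -10  ⇒  p = 1.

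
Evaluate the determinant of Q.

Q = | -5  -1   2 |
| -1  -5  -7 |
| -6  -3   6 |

Expand along row 1:
  + (-5) · |-5 -7; -3 6| = (-5)·(-30 − 21) = 255
  − (-1) · |-1 -7; -6 6| = −(-1)·(-6 − 42) = -48
  + 2 · |-1 -5; -6 -3| = 2·(3 − 30) = -54
Sum: (255) + (-48) + (-54) = 153

153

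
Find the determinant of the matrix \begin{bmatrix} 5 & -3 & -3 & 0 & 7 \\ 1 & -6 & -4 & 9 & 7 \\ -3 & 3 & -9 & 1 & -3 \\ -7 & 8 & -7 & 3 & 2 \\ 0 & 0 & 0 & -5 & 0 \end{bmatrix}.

The determinant is 20070.

Expand along row 5 (it has 4 zeros):
  − (-5) · M_54   where M_54 = det([5 -3 -3 7; 1 -6 -4 7; -3 3 -9 -3; -7 8 -7 2]) = 4014
det = (-1)·(-5)·(4014) = 20070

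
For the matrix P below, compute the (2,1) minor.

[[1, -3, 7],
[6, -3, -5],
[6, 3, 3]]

Delete row 2 and column 1; the remaining 2×2 submatrix is [-3 7; 3 3].
Its determinant is (-3)·3 − 7·3 = -30.

-30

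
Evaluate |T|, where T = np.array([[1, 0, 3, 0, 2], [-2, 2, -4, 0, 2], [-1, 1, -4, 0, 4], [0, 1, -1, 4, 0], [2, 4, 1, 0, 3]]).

424

Expand along column 4 (it has 4 zeros):
  + (4) · M_44   where M_44 = det([1 0 3 2; -2 2 -4 2; -1 1 -4 4; 2 4 1 3]) = 106
det = (+1)·(4)·(106) = 424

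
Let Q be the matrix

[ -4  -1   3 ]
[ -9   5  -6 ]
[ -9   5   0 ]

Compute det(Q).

-174

Expand along row 3:
  + (-9) · |-1 3; 5 -6| = (-9)·(6 − 15) = 81
  − 5 · |-4 3; -9 -6| = −5·(24 − (-27)) = -255
Sum: (81) + (-255) = -174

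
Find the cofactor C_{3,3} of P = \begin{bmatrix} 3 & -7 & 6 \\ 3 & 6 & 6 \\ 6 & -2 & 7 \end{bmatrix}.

Delete row 3 and column 3; the remaining 2×2 submatrix is [3 -7; 3 6].
Its determinant is 3·6 − (-7)·3 = 39.
The cofactor carries sign (−1)^(3+3) = +1, so C_{3,3} = +(39) = 39.

39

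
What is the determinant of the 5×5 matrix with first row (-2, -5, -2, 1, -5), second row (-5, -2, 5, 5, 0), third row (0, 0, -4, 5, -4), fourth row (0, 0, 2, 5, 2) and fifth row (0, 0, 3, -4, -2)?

-3150

The matrix is block upper-triangular with a 2×2 block and a 3×3 block on the diagonal, so its determinant equals the product of the determinants of the diagonal blocks.
det of the 2×2 block = -21
det of the 3×3 block = 150
det = (-21)·(150) = -3150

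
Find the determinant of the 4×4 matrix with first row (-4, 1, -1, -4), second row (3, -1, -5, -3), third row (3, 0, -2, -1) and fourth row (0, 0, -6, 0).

-132

Expand along row 4 (it has 3 zeros):
  − (-6) · M_43   where M_43 = det([-4 1 -4; 3 -1 -3; 3 0 -1]) = -22
det = (-1)·(-6)·(-22) = -132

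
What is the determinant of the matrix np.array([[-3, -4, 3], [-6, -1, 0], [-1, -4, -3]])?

132

Expand along row 2:
  − (-6) · |-4 3; -4 -3| = −(-6)·(12 − (-12)) = 144
  + (-1) · |-3 3; -1 -3| = (-1)·(9 − (-3)) = -12
Sum: (144) + (-12) = 132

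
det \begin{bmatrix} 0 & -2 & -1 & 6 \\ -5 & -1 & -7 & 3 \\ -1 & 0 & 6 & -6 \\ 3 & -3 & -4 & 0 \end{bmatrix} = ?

1041

Expand along row 1 (it has 1 zero):
  − (-2) · M_12   where M_12 = det([-5 -7 3; -1 6 -6; 3 -4 0]) = 204
  + (-1) · M_13   where M_13 = det([-5 -1 3; -1 0 -6; 3 -3 0]) = 117
  − (6) · M_14   where M_14 = det([-5 -1 -7; -1 0 6; 3 -3 -4]) = -125
det = (-1)·(-2)·(204) + (+1)·(-1)·(117) + (-1)·(6)·(-125) = 1041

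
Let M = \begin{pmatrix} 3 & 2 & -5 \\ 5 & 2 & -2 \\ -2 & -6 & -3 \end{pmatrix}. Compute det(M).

Expand along row 1:
  + 3 · |2 -2; -6 -3| = 3·(-6 − 12) = -54
  − 2 · |5 -2; -2 -3| = −2·(-15 − 4) = 38
  + (-5) · |5 2; -2 -6| = (-5)·(-30 − (-4)) = 130
Sum: (-54) + (38) + (130) = 114

The determinant is 114.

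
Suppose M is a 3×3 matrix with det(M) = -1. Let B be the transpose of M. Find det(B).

|B| = -1

det(Mᵀ) = det(M).
det(B) = (1)·(-1) = -1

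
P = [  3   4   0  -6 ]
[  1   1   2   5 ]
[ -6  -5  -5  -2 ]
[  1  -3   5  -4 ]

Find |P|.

Expand along row 1 (it has 1 zero):
  + (3) · M_11   where M_11 = det([1 2 5; -5 -5 -2; -3 5 -4]) = -198
  − (4) · M_12   where M_12 = det([1 2 5; -6 -5 -2; 1 5 -4]) = -147
  − (-6) · M_14   where M_14 = det([1 1 2; -6 -5 -5; 1 -3 5]) = 31
det = (+1)·(3)·(-198) + (-1)·(4)·(-147) + (-1)·(-6)·(31) = 180

180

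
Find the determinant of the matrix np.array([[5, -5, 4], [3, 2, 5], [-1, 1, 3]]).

95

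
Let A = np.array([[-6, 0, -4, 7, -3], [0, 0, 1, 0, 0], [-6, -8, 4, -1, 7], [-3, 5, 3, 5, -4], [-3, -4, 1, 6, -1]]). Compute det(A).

|A| = 414

Expand along row 2 (it has 4 zeros):
  − (1) · M_23   where M_23 = det([-6 0 7 -3; -6 -8 -1 7; -3 5 5 -4; -3 -4 6 -1]) = -414
det = (-1)·(1)·(-414) = 414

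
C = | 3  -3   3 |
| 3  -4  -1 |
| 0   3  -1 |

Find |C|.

39

Expand along column 1:
  + 3 · |-4 -1; 3 -1| = 3·(4 − (-3)) = 21
  − 3 · |-3 3; 3 -1| = −3·(3 − 9) = 18
Sum: (21) + (18) = 39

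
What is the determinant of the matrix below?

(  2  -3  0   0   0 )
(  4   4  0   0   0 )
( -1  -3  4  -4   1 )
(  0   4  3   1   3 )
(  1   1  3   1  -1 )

The matrix is block lower-triangular with a 2×2 block and a 3×3 block on the diagonal, so its determinant equals the product of the determinants of the diagonal blocks.
det of the 2×2 block = 20
det of the 3×3 block = -64
det = (20)·(-64) = -1280

-1280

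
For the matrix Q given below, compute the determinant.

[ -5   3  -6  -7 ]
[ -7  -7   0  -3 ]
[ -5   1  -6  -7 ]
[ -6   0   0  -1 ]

|Q| = -132

Expand along row 4 (it has 2 zeros):
  − (-6) · M_41   where M_41 = det([3 -6 -7; -7 0 -3; 1 -6 -7]) = -36
  + (-1) · M_44   where M_44 = det([-5 3 -6; -7 -7 0; -5 1 -6]) = -84
det = (-1)·(-6)·(-36) + (+1)·(-1)·(-84) = -132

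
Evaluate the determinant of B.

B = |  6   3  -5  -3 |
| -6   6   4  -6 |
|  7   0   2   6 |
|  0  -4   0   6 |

The determinant is 948.

Expand along row 4 (it has 2 zeros):
  + (-4) · M_42   where M_42 = det([6 -5 -3; -6 4 -6; 7 2 6]) = 366
  + (6) · M_44   where M_44 = det([6 3 -5; -6 6 4; 7 0 2]) = 402
det = (+1)·(-4)·(366) + (+1)·(6)·(402) = 948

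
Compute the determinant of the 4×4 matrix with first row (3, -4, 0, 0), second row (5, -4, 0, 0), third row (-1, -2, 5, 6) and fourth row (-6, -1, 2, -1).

The matrix is block lower-triangular with a 2×2 block and a 2×2 block on the diagonal, so its determinant equals the product of the determinants of the diagonal blocks.
det of the 2×2 block = 8
det of the 2×2 block = -17
det = (8)·(-17) = -136

The determinant is -136.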